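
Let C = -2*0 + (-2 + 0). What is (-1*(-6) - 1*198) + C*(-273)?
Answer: 354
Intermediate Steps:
C = -2 (C = 0 - 2 = -2)
(-1*(-6) - 1*198) + C*(-273) = (-1*(-6) - 1*198) - 2*(-273) = (6 - 198) + 546 = -192 + 546 = 354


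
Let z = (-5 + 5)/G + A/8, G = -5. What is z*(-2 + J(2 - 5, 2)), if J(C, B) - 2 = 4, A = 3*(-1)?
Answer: -3/2 ≈ -1.5000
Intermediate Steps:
A = -3
J(C, B) = 6 (J(C, B) = 2 + 4 = 6)
z = -3/8 (z = (-5 + 5)/(-5) - 3/8 = 0*(-1/5) - 3*1/8 = 0 - 3/8 = -3/8 ≈ -0.37500)
z*(-2 + J(2 - 5, 2)) = -3*(-2 + 6)/8 = -3/8*4 = -3/2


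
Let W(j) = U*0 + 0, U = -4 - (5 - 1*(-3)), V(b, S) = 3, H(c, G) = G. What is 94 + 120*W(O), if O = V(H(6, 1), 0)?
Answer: 94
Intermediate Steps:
O = 3
U = -12 (U = -4 - (5 + 3) = -4 - 1*8 = -4 - 8 = -12)
W(j) = 0 (W(j) = -12*0 + 0 = 0 + 0 = 0)
94 + 120*W(O) = 94 + 120*0 = 94 + 0 = 94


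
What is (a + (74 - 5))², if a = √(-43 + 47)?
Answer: 5041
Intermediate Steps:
a = 2 (a = √4 = 2)
(a + (74 - 5))² = (2 + (74 - 5))² = (2 + 69)² = 71² = 5041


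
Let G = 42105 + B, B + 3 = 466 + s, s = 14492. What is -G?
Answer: -57060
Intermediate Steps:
B = 14955 (B = -3 + (466 + 14492) = -3 + 14958 = 14955)
G = 57060 (G = 42105 + 14955 = 57060)
-G = -1*57060 = -57060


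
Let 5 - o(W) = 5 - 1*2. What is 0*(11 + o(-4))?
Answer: 0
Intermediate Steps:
o(W) = 2 (o(W) = 5 - (5 - 1*2) = 5 - (5 - 2) = 5 - 1*3 = 5 - 3 = 2)
0*(11 + o(-4)) = 0*(11 + 2) = 0*13 = 0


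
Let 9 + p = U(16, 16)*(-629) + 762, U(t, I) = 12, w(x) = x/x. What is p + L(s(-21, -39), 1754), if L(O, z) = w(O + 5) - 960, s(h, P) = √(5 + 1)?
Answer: -7754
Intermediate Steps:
w(x) = 1
s(h, P) = √6
L(O, z) = -959 (L(O, z) = 1 - 960 = -959)
p = -6795 (p = -9 + (12*(-629) + 762) = -9 + (-7548 + 762) = -9 - 6786 = -6795)
p + L(s(-21, -39), 1754) = -6795 - 959 = -7754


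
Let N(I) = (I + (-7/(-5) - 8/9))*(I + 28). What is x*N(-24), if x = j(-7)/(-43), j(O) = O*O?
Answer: 207172/1935 ≈ 107.07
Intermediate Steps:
j(O) = O²
x = -49/43 (x = (-7)²/(-43) = 49*(-1/43) = -49/43 ≈ -1.1395)
N(I) = (28 + I)*(23/45 + I) (N(I) = (I + (-7*(-⅕) - 8*⅑))*(28 + I) = (I + (7/5 - 8/9))*(28 + I) = (I + 23/45)*(28 + I) = (23/45 + I)*(28 + I) = (28 + I)*(23/45 + I))
x*N(-24) = -49*(644/45 + (-24)² + (1283/45)*(-24))/43 = -49*(644/45 + 576 - 10264/15)/43 = -49/43*(-4228/45) = 207172/1935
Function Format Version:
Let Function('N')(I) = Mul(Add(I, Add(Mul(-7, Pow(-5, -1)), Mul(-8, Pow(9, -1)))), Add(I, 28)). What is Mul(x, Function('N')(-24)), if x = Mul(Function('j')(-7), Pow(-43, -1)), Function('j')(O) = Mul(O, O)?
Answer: Rational(207172, 1935) ≈ 107.07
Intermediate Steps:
Function('j')(O) = Pow(O, 2)
x = Rational(-49, 43) (x = Mul(Pow(-7, 2), Pow(-43, -1)) = Mul(49, Rational(-1, 43)) = Rational(-49, 43) ≈ -1.1395)
Function('N')(I) = Mul(Add(28, I), Add(Rational(23, 45), I)) (Function('N')(I) = Mul(Add(I, Add(Mul(-7, Rational(-1, 5)), Mul(-8, Rational(1, 9)))), Add(28, I)) = Mul(Add(I, Add(Rational(7, 5), Rational(-8, 9))), Add(28, I)) = Mul(Add(I, Rational(23, 45)), Add(28, I)) = Mul(Add(Rational(23, 45), I), Add(28, I)) = Mul(Add(28, I), Add(Rational(23, 45), I)))
Mul(x, Function('N')(-24)) = Mul(Rational(-49, 43), Add(Rational(644, 45), Pow(-24, 2), Mul(Rational(1283, 45), -24))) = Mul(Rational(-49, 43), Add(Rational(644, 45), 576, Rational(-10264, 15))) = Mul(Rational(-49, 43), Rational(-4228, 45)) = Rational(207172, 1935)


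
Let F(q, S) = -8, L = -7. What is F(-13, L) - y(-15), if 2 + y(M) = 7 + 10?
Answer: -23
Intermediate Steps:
y(M) = 15 (y(M) = -2 + (7 + 10) = -2 + 17 = 15)
F(-13, L) - y(-15) = -8 - 1*15 = -8 - 15 = -23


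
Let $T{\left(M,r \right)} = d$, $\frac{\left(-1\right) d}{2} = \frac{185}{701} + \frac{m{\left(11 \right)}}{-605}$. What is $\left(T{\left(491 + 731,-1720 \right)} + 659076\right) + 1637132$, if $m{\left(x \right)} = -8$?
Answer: $\frac{973833058774}{424105} \approx 2.2962 \cdot 10^{6}$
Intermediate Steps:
$d = - \frac{235066}{424105}$ ($d = - 2 \left(\frac{185}{701} - \frac{8}{-605}\right) = - 2 \left(185 \cdot \frac{1}{701} - - \frac{8}{605}\right) = - 2 \left(\frac{185}{701} + \frac{8}{605}\right) = \left(-2\right) \frac{117533}{424105} = - \frac{235066}{424105} \approx -0.55426$)
$T{\left(M,r \right)} = - \frac{235066}{424105}$
$\left(T{\left(491 + 731,-1720 \right)} + 659076\right) + 1637132 = \left(- \frac{235066}{424105} + 659076\right) + 1637132 = \frac{279517191914}{424105} + 1637132 = \frac{973833058774}{424105}$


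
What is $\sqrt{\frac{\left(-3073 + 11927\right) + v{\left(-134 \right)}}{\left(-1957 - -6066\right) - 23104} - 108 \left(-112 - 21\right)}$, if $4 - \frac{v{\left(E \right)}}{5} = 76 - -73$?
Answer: $\frac{\sqrt{5182520788745}}{18995} \approx 119.85$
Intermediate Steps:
$v{\left(E \right)} = -725$ ($v{\left(E \right)} = 20 - 5 \left(76 - -73\right) = 20 - 5 \left(76 + 73\right) = 20 - 745 = -725$)
$\sqrt{\frac{\left(-3073 + 11927\right) + v{\left(-134 \right)}}{\left(-1957 - -6066\right) - 23104} - 108 \left(-112 - 21\right)} = \sqrt{\frac{\left(-3073 + 11927\right) - 725}{\left(-1957 - -6066\right) - 23104} - 108 \left(-112 - 21\right)} = \sqrt{\frac{8854 - 725}{\left(-1957 + 6066\right) - 23104} - -14364} = \sqrt{\frac{8129}{4109 - 23104} + 14364} = \sqrt{\frac{8129}{-18995} + 14364} = \sqrt{8129 \left(- \frac{1}{18995}\right) + 14364} = \sqrt{- \frac{8129}{18995} + 14364} = \sqrt{\frac{272836051}{18995}} = \frac{\sqrt{5182520788745}}{18995}$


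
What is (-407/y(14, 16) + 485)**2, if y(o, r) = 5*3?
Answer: 47169424/225 ≈ 2.0964e+5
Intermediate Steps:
y(o, r) = 15
(-407/y(14, 16) + 485)**2 = (-407/15 + 485)**2 = (6868/15)**2 = 47169424/225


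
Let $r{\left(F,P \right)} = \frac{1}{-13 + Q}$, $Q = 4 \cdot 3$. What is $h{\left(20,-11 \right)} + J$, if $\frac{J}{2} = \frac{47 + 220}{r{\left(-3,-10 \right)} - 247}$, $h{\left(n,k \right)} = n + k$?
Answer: $\frac{849}{124} \approx 6.8468$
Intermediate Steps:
$Q = 12$
$h{\left(n,k \right)} = k + n$
$r{\left(F,P \right)} = -1$ ($r{\left(F,P \right)} = \frac{1}{-13 + 12} = \frac{1}{-1} = -1$)
$J = - \frac{267}{124}$ ($J = 2 \frac{47 + 220}{-1 - 247} = 2 \frac{267}{-248} = 2 \cdot 267 \left(- \frac{1}{248}\right) = 2 \left(- \frac{267}{248}\right) = - \frac{267}{124} \approx -2.1532$)
$h{\left(20,-11 \right)} + J = \left(-11 + 20\right) - \frac{267}{124} = 9 - \frac{267}{124} = \frac{849}{124}$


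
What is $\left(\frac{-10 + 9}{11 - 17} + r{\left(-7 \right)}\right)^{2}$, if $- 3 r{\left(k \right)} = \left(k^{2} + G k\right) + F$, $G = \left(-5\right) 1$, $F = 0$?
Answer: $\frac{27889}{36} \approx 774.69$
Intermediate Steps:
$G = -5$
$r{\left(k \right)} = - \frac{k^{2}}{3} + \frac{5 k}{3}$ ($r{\left(k \right)} = - \frac{\left(k^{2} - 5 k\right) + 0}{3} = - \frac{k^{2} - 5 k}{3} = - \frac{k^{2}}{3} + \frac{5 k}{3}$)
$\left(\frac{-10 + 9}{11 - 17} + r{\left(-7 \right)}\right)^{2} = \left(\frac{-10 + 9}{11 - 17} + \frac{1}{3} \left(-7\right) \left(5 - -7\right)\right)^{2} = \left(- \frac{1}{-6} + \frac{1}{3} \left(-7\right) \left(5 + 7\right)\right)^{2} = \left(\left(-1\right) \left(- \frac{1}{6}\right) + \frac{1}{3} \left(-7\right) 12\right)^{2} = \left(\frac{1}{6} - 28\right)^{2} = \left(- \frac{167}{6}\right)^{2} = \frac{27889}{36}$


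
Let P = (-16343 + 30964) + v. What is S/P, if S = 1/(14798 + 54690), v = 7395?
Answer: 1/1529847808 ≈ 6.5366e-10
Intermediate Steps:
S = 1/69488 ≈ 1.4391e-5
P = 22016 (P = (-16343 + 30964) + 7395 = 14621 + 7395 = 22016)
S/P = (1/69488)/22016 = (1/69488)*(1/22016) = 1/1529847808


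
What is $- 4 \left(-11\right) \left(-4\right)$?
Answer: $-176$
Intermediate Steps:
$- 4 \left(-11\right) \left(-4\right) = - \left(-44\right) \left(-4\right) = \left(-1\right) 176 = -176$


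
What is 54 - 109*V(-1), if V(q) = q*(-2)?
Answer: -164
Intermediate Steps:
V(q) = -2*q
54 - 109*V(-1) = 54 - (-218)*(-1) = 54 - 109*2 = 54 - 218 = -164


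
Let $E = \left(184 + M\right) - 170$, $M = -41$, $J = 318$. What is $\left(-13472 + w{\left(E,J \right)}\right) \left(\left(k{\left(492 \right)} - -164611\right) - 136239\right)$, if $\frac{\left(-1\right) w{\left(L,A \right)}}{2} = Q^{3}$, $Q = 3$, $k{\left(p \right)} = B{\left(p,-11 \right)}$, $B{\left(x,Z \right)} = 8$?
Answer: $-383867880$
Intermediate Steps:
$k{\left(p \right)} = 8$
$E = -27$ ($E = \left(184 - 41\right) - 170 = 143 - 170 = -27$)
$w{\left(L,A \right)} = -54$ ($w{\left(L,A \right)} = - 2 \cdot 3^{3} = \left(-2\right) 27 = -54$)
$\left(-13472 + w{\left(E,J \right)}\right) \left(\left(k{\left(492 \right)} - -164611\right) - 136239\right) = \left(-13472 - 54\right) \left(\left(8 - -164611\right) - 136239\right) = - 13526 \left(\left(8 + 164611\right) - 136239\right) = - 13526 \left(164619 - 136239\right) = \left(-13526\right) 28380 = -383867880$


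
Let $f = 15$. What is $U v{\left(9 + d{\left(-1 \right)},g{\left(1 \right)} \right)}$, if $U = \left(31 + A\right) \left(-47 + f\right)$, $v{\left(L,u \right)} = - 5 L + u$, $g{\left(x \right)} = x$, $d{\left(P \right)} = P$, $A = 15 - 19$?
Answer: $33696$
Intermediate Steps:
$A = -4$ ($A = 15 - 19 = -4$)
$v{\left(L,u \right)} = u - 5 L$
$U = -864$ ($U = \left(31 - 4\right) \left(-47 + 15\right) = 27 \left(-32\right) = -864$)
$U v{\left(9 + d{\left(-1 \right)},g{\left(1 \right)} \right)} = - 864 \left(1 - 5 \left(9 - 1\right)\right) = - 864 \left(1 - 40\right) = \left(-864\right) \left(-39\right) = 33696$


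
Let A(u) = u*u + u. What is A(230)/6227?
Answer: 53130/6227 ≈ 8.5322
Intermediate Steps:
A(u) = u + u² (A(u) = u² + u = u + u²)
A(230)/6227 = (230*(1 + 230))/6227 = (230*231)*(1/6227) = 53130*(1/6227) = 53130/6227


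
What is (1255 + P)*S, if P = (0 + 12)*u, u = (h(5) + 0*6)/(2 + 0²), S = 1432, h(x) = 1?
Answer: 1805752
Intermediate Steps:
u = ½ (u = (1 + 0*6)/(2 + 0²) = (1 + 0)/(2 + 0) = 1/2 = 1*(½) = ½ ≈ 0.50000)
P = 6 (P = (0 + 12)*(½) = 12*(½) = 6)
(1255 + P)*S = (1255 + 6)*1432 = 1261*1432 = 1805752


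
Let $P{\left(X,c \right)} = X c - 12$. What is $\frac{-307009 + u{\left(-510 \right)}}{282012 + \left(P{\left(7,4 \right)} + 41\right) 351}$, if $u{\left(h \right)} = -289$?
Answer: $- \frac{307298}{302019} \approx -1.0175$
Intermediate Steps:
$P{\left(X,c \right)} = -12 + X c$
$\frac{-307009 + u{\left(-510 \right)}}{282012 + \left(P{\left(7,4 \right)} + 41\right) 351} = \frac{-307009 - 289}{282012 + \left(\left(-12 + 7 \cdot 4\right) + 41\right) 351} = - \frac{307298}{282012 + \left(\left(-12 + 28\right) + 41\right) 351} = - \frac{307298}{282012 + \left(16 + 41\right) 351} = - \frac{307298}{282012 + 57 \cdot 351} = - \frac{307298}{282012 + 20007} = - \frac{307298}{302019}$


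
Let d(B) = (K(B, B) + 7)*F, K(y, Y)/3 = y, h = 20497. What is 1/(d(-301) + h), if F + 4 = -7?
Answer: 1/30353 ≈ 3.2946e-5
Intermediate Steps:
K(y, Y) = 3*y
F = -11 (F = -4 - 7 = -11)
d(B) = -77 - 33*B (d(B) = (3*B + 7)*(-11) = (7 + 3*B)*(-11) = -77 - 33*B)
1/(d(-301) + h) = 1/((-77 - 33*(-301)) + 20497) = 1/((-77 + 9933) + 20497) = 1/(9856 + 20497) = 1/30353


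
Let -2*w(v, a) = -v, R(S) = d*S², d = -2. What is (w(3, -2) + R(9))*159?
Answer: -51039/2 ≈ -25520.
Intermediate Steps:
R(S) = -2*S²
w(v, a) = v/2 (w(v, a) = -(-1)*v/2 = v/2)
(w(3, -2) + R(9))*159 = ((½)*3 - 2*9²)*159 = (3/2 - 2*81)*159 = (3/2 - 162)*159 = -321/2*159 = -51039/2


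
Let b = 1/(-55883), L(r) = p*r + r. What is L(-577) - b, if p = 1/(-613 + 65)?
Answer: -17637736029/30623884 ≈ -575.95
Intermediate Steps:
p = -1/548 (p = 1/(-548) = -1/548 ≈ -0.0018248)
L(r) = 547*r/548 (L(r) = -r/548 + r = 547*r/548)
b = -1/55883 ≈ -1.7895e-5
L(-577) - b = (547/548)*(-577) - 1*(-1/55883) = -315619/548 + 1/55883 = -17637736029/30623884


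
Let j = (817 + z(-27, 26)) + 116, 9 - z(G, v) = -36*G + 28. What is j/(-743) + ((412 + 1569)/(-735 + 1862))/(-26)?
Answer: 32519/3110198 ≈ 0.010456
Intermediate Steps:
z(G, v) = -19 + 36*G (z(G, v) = 9 - (-36*G + 28) = 9 - (28 - 36*G) = 9 + (-28 + 36*G) = -19 + 36*G)
j = -58 (j = (817 + (-19 + 36*(-27))) + 116 = (817 + (-19 - 972)) + 116 = (817 - 991) + 116 = -174 + 116 = -58)
j/(-743) + ((412 + 1569)/(-735 + 1862))/(-26) = -58/(-743) + ((412 + 1569)/(-735 + 1862))/(-26) = -58*(-1/743) + (1981/1127)*(-1/26) = 58/743 + (1981*(1/1127))*(-1/26) = 58/743 + (283/161)*(-1/26) = 58/743 - 283/4186 = 32519/3110198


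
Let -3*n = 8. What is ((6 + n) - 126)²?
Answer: 135424/9 ≈ 15047.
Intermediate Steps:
n = -8/3 (n = -⅓*8 = -8/3 ≈ -2.6667)
((6 + n) - 126)² = ((6 - 8/3) - 126)² = (10/3 - 126)² = (-368/3)² = 135424/9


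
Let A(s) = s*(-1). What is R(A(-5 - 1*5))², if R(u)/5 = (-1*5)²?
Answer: 15625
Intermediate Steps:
A(s) = -s
R(u) = 125 (R(u) = 5*(-1*5)² = 5*(-5)² = 5*25 = 125)
R(A(-5 - 1*5))² = 125² = 15625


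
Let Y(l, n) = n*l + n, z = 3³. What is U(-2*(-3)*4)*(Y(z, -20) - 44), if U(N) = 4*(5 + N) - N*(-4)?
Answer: -128048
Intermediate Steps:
z = 27
Y(l, n) = n + l*n (Y(l, n) = l*n + n = n + l*n)
U(N) = 20 + 8*N (U(N) = (20 + 4*N) - (-4)*N = (20 + 4*N) + 4*N = 20 + 8*N)
U(-2*(-3)*4)*(Y(z, -20) - 44) = (20 + 8*(-2*(-3)*4))*(-20*(1 + 27) - 44) = (20 + 8*(6*4))*(-20*28 - 44) = (20 + 8*24)*(-560 - 44) = (20 + 192)*(-604) = 212*(-604) = -128048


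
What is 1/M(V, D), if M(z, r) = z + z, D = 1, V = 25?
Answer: 1/50 ≈ 0.020000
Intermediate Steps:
M(z, r) = 2*z
1/M(V, D) = 1/(2*25) = 1/50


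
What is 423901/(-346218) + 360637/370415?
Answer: -32160268049/128244340470 ≈ -0.25077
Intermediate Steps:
423901/(-346218) + 360637/370415 = 423901*(-1/346218) + 360637*(1/370415) = -423901/346218 + 360637/370415 = -32160268049/128244340470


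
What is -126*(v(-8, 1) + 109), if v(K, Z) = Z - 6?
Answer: -13104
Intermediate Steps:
v(K, Z) = -6 + Z
-126*(v(-8, 1) + 109) = -126*((-6 + 1) + 109) = -126*(-5 + 109) = -126*104 = -13104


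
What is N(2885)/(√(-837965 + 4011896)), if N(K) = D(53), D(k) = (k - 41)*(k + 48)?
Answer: 404*√352659/352659 ≈ 0.68031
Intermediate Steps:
D(k) = (-41 + k)*(48 + k)
N(K) = 1212 (N(K) = -1968 + 53² + 7*53 = -1968 + 2809 + 371 = 1212)
N(2885)/(√(-837965 + 4011896)) = 1212/(√(-837965 + 4011896)) = 1212/(√3173931) = 1212/((3*√352659)) = 1212*(√352659/1057977) = 404*√352659/352659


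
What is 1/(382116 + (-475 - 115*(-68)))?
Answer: 1/389461 ≈ 2.5677e-6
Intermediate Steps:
1/(382116 + (-475 - 115*(-68))) = 1/(382116 + (-475 + 7820)) = 1/(382116 + 7345) = 1/389461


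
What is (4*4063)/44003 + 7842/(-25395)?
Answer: 22549338/372485395 ≈ 0.060538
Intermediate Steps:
(4*4063)/44003 + 7842/(-25395) = 16252*(1/44003) + 7842*(-1/25395) = 16252/44003 - 2614/8465 = 22549338/372485395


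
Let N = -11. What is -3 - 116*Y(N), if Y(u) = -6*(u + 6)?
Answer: -3483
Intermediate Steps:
Y(u) = -36 - 6*u (Y(u) = -6*(6 + u) = -36 - 6*u)
-3 - 116*Y(N) = -3 - 116*(-36 - 6*(-11)) = -3 - 116*(-36 + 66) = -3 - 116*30 = -3 - 3480 = -3483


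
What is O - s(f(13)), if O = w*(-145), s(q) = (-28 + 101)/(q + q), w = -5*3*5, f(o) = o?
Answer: 282677/26 ≈ 10872.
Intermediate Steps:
w = -75 (w = -15*5 = -75)
s(q) = 73/(2*q) (s(q) = 73/((2*q)) = 73*(1/(2*q)) = 73/(2*q))
O = 10875 (O = -75*(-145) = 10875)
O - s(f(13)) = 10875 - 73/(2*13) = 10875 - 1*73/26 = 10875 - 73/26 = 282677/26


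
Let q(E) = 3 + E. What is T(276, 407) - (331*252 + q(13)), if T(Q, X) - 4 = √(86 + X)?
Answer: -83424 + √493 ≈ -83402.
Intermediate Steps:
T(Q, X) = 4 + √(86 + X)
T(276, 407) - (331*252 + q(13)) = (4 + √(86 + 407)) - (331*252 + (3 + 13)) = (4 + √493) - (83412 + 16) = (4 + √493) - 1*83428 = (4 + √493) - 83428 = -83424 + √493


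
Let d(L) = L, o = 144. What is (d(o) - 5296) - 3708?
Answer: -8860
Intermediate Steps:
(d(o) - 5296) - 3708 = (144 - 5296) - 3708 = -5152 - 3708 = -8860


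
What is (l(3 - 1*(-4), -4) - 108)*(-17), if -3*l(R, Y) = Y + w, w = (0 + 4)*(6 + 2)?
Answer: 5984/3 ≈ 1994.7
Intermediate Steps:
w = 32 (w = 4*8 = 32)
l(R, Y) = -32/3 - Y/3 (l(R, Y) = -(Y + 32)/3 = -(32 + Y)/3 = -32/3 - Y/3)
(l(3 - 1*(-4), -4) - 108)*(-17) = ((-32/3 - ⅓*(-4)) - 108)*(-17) = ((-32/3 + 4/3) - 108)*(-17) = (-28/3 - 108)*(-17) = -352/3*(-17) = 5984/3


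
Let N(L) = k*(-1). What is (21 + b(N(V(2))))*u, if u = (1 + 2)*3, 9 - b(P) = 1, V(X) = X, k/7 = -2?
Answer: 261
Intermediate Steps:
k = -14 (k = 7*(-2) = -14)
N(L) = 14 (N(L) = -14*(-1) = 14)
b(P) = 8 (b(P) = 9 - 1*1 = 9 - 1 = 8)
u = 9 (u = 3*3 = 9)
(21 + b(N(V(2))))*u = (21 + 8)*9 = 29*9 = 261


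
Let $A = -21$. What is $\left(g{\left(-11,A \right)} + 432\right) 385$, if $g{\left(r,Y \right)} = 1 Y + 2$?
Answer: $159005$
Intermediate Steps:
$g{\left(r,Y \right)} = 2 + Y$ ($g{\left(r,Y \right)} = Y + 2 = 2 + Y$)
$\left(g{\left(-11,A \right)} + 432\right) 385 = \left(\left(2 - 21\right) + 432\right) 385 = \left(-19 + 432\right) 385 = 413 \cdot 385 = 159005$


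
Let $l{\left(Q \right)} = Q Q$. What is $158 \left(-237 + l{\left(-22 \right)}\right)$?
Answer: $39026$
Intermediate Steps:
$l{\left(Q \right)} = Q^{2}$
$158 \left(-237 + l{\left(-22 \right)}\right) = 158 \left(-237 + \left(-22\right)^{2}\right) = 158 \left(-237 + 484\right) = 158 \cdot 247 = 39026$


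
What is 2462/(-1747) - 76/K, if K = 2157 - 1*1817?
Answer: -242463/148495 ≈ -1.6328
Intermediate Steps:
K = 340 (K = 2157 - 1817 = 340)
2462/(-1747) - 76/K = 2462/(-1747) - 76/340 = 2462*(-1/1747) - 76*1/340 = -2462/1747 - 19/85 = -242463/148495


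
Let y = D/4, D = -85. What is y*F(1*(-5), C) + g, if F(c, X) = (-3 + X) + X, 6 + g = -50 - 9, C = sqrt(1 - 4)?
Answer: -5/4 - 85*I*sqrt(3)/2 ≈ -1.25 - 73.612*I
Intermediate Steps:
C = I*sqrt(3) (C = sqrt(-3) = I*sqrt(3) ≈ 1.732*I)
y = -85/4 ≈ -21.250
g = -65 (g = -6 + (-50 - 9) = -6 - 59 = -65)
F(c, X) = -3 + 2*X
y*F(1*(-5), C) + g = -85*(-3 + 2*(I*sqrt(3)))/4 - 65 = -85*(-3 + 2*I*sqrt(3))/4 - 65 = (255/4 - 85*I*sqrt(3)/2) - 65 = -5/4 - 85*I*sqrt(3)/2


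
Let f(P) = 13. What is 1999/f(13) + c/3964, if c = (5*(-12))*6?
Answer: 1979839/12883 ≈ 153.68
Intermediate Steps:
c = -360 (c = -60*6 = -360)
1999/f(13) + c/3964 = 1999/13 - 360/3964 = 1999*(1/13) - 360*1/3964 = 1999/13 - 90/991 = 1979839/12883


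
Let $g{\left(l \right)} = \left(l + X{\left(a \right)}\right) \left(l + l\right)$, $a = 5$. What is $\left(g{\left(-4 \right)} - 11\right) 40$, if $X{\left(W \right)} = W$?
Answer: $-760$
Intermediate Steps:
$g{\left(l \right)} = 2 l \left(5 + l\right)$ ($g{\left(l \right)} = \left(l + 5\right) \left(l + l\right) = \left(5 + l\right) 2 l = 2 l \left(5 + l\right)$)
$\left(g{\left(-4 \right)} - 11\right) 40 = \left(2 \left(-4\right) \left(5 - 4\right) - 11\right) 40 = \left(2 \left(-4\right) 1 - 11\right) 40 = \left(-8 - 11\right) 40 = \left(-19\right) 40 = -760$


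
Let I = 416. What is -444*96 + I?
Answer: -42208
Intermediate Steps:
-444*96 + I = -444*96 + 416 = -42624 + 416 = -42208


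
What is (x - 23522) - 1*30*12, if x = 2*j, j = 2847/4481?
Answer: -107009548/4481 ≈ -23881.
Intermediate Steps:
j = 2847/4481 (j = 2847*(1/4481) = 2847/4481 ≈ 0.63535)
x = 5694/4481 (x = 2*(2847/4481) = 5694/4481 ≈ 1.2707)
(x - 23522) - 1*30*12 = (5694/4481 - 23522) - 1*30*12 = -105396388/4481 - 30*12 = -105396388/4481 - 360 = -107009548/4481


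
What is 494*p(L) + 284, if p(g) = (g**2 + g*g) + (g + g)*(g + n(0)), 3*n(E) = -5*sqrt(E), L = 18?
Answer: 640508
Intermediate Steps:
n(E) = -5*sqrt(E)/3 (n(E) = (-5*sqrt(E))/3 = -5*sqrt(E)/3)
p(g) = 4*g**2 (p(g) = (g**2 + g*g) + (g + g)*(g - 5*sqrt(0)/3) = (g**2 + g**2) + (2*g)*(g - 5/3*0) = 2*g**2 + (2*g)*(g + 0) = 2*g**2 + (2*g)*g = 2*g**2 + 2*g**2 = 4*g**2)
494*p(L) + 284 = 494*(4*18**2) + 284 = 494*(4*324) + 284 = 494*1296 + 284 = 640224 + 284 = 640508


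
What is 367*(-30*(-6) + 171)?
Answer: 128817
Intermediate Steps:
367*(-30*(-6) + 171) = 367*(180 + 171) = 367*351 = 128817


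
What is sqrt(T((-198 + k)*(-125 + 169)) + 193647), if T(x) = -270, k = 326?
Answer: sqrt(193377) ≈ 439.75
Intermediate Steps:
sqrt(T((-198 + k)*(-125 + 169)) + 193647) = sqrt(-270 + 193647) = sqrt(193377)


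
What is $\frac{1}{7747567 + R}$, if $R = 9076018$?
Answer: $\frac{1}{16823585} \approx 5.944 \cdot 10^{-8}$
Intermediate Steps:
$\frac{1}{7747567 + R} = \frac{1}{7747567 + 9076018} = \frac{1}{16823585}$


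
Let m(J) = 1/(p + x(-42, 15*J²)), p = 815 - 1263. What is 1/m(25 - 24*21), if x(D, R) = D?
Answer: -490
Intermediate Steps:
p = -448
m(J) = -1/490 (m(J) = 1/(-448 - 42) = 1/(-490) = -1/490)
1/m(25 - 24*21) = 1/(-1/490) = -490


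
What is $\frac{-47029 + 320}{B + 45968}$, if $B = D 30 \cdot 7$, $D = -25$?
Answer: $- \frac{46709}{40718} \approx -1.1471$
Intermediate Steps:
$B = -5250$ ($B = \left(-25\right) 30 \cdot 7 = \left(-750\right) 7 = -5250$)
$\frac{-47029 + 320}{B + 45968} = \frac{-47029 + 320}{-5250 + 45968} = - \frac{46709}{40718}$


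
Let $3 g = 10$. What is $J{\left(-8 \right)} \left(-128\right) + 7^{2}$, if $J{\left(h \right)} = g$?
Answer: $- \frac{1133}{3} \approx -377.67$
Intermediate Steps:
$g = \frac{10}{3}$ ($g = \frac{1}{3} \cdot 10 = \frac{10}{3} \approx 3.3333$)
$J{\left(h \right)} = \frac{10}{3}$
$J{\left(-8 \right)} \left(-128\right) + 7^{2} = \frac{10}{3} \left(-128\right) + 7^{2} = - \frac{1280}{3} + 49 = - \frac{1133}{3}$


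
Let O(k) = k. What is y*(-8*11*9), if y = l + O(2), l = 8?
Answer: -7920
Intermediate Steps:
y = 10 (y = 8 + 2 = 10)
y*(-8*11*9) = 10*(-8*11*9) = 10*(-88*9) = 10*(-792) = -7920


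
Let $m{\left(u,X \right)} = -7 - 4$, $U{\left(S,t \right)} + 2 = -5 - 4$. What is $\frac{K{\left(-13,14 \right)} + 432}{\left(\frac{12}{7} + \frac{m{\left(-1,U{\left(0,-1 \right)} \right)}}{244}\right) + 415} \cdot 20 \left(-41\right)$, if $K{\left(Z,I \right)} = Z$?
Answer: $- \frac{586834640}{711671} \approx -824.59$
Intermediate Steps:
$U{\left(S,t \right)} = -11$ ($U{\left(S,t \right)} = -2 - 9 = -11$)
$m{\left(u,X \right)} = -11$ ($m{\left(u,X \right)} = -7 - 4 = -11$)
$\frac{K{\left(-13,14 \right)} + 432}{\left(\frac{12}{7} + \frac{m{\left(-1,U{\left(0,-1 \right)} \right)}}{244}\right) + 415} \cdot 20 \left(-41\right) = \frac{-13 + 432}{\left(\frac{12}{7} - \frac{11}{244}\right) + 415} \cdot 20 \left(-41\right) = \frac{419}{\left(12 \cdot \frac{1}{7} - \frac{11}{244}\right) + 415} \left(-820\right) = \frac{419}{\left(\frac{12}{7} - \frac{11}{244}\right) + 415} \left(-820\right) = \frac{419}{\frac{2851}{1708} + 415} \left(-820\right) = \frac{419}{\frac{711671}{1708}} \left(-820\right) = 419 \cdot \frac{1708}{711671} \left(-820\right) = \frac{715652}{711671} \left(-820\right) = - \frac{586834640}{711671}$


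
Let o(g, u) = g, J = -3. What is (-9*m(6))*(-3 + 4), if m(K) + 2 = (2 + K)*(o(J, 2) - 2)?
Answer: 378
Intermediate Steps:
m(K) = -12 - 5*K (m(K) = -2 + (2 + K)*(-3 - 2) = -2 + (2 + K)*(-5) = -2 + (-10 - 5*K) = -12 - 5*K)
(-9*m(6))*(-3 + 4) = (-9*(-12 - 5*6))*(-3 + 4) = -9*(-12 - 30)*1 = -9*(-42)*1 = 378*1 = 378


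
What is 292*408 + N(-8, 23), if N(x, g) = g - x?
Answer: 119167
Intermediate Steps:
292*408 + N(-8, 23) = 292*408 + (23 - 1*(-8)) = 119136 + (23 + 8) = 119136 + 31 = 119167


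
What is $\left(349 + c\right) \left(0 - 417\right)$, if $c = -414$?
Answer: $27105$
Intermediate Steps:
$\left(349 + c\right) \left(0 - 417\right) = \left(349 - 414\right) \left(0 - 417\right) = \left(-65\right) \left(-417\right) = 27105$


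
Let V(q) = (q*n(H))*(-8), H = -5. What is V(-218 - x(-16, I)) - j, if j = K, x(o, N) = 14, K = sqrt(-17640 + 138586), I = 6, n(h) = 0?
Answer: -sqrt(120946) ≈ -347.77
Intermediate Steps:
K = sqrt(120946) ≈ 347.77
j = sqrt(120946) ≈ 347.77
V(q) = 0 (V(q) = (q*0)*(-8) = 0*(-8) = 0)
V(-218 - x(-16, I)) - j = 0 - sqrt(120946) = -sqrt(120946)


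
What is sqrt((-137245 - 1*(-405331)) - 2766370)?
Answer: 2*I*sqrt(624571) ≈ 1580.6*I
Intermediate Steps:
sqrt((-137245 - 1*(-405331)) - 2766370) = sqrt((-137245 + 405331) - 2766370) = sqrt(268086 - 2766370) = sqrt(-2498284) = 2*I*sqrt(624571)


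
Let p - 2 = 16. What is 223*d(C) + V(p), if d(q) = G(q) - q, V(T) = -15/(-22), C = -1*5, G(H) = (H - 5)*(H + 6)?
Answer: -24515/22 ≈ -1114.3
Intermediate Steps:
G(H) = (-5 + H)*(6 + H)
p = 18 (p = 2 + 16 = 18)
C = -5
V(T) = 15/22 (V(T) = -15*(-1/22) = 15/22)
d(q) = -30 + q² (d(q) = (-30 + q + q²) - q = -30 + q²)
223*d(C) + V(p) = 223*(-30 + (-5)²) + 15/22 = 223*(-30 + 25) + 15/22 = 223*(-5) + 15/22 = -1115 + 15/22 = -24515/22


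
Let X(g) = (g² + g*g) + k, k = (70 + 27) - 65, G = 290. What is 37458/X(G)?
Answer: 18729/84116 ≈ 0.22266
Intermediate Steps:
k = 32 (k = 97 - 65 = 32)
X(g) = 32 + 2*g² (X(g) = (g² + g*g) + 32 = (g² + g²) + 32 = 2*g² + 32 = 32 + 2*g²)
37458/X(G) = 37458/(32 + 2*290²) = 37458/(32 + 2*84100) = 37458/(32 + 168200) = 37458/168232 = 37458*(1/168232) = 18729/84116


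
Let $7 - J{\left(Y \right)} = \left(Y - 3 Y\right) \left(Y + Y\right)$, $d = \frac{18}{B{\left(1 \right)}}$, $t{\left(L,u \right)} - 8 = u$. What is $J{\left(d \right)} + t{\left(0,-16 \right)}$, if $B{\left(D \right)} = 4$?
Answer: $80$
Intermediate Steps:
$t{\left(L,u \right)} = 8 + u$
$d = \frac{9}{2}$ ($d = \frac{18}{4} = 18 \cdot \frac{1}{4} = \frac{9}{2} \approx 4.5$)
$J{\left(Y \right)} = 7 + 4 Y^{2}$ ($J{\left(Y \right)} = 7 - \left(Y - 3 Y\right) \left(Y + Y\right) = 7 - - 2 Y 2 Y = 7 - - 4 Y^{2} = 7 + 4 Y^{2}$)
$J{\left(d \right)} + t{\left(0,-16 \right)} = \left(7 + 4 \left(\frac{9}{2}\right)^{2}\right) + \left(8 - 16\right) = \left(7 + 4 \cdot \frac{81}{4}\right) - 8 = \left(7 + 81\right) - 8 = 88 - 8 = 80$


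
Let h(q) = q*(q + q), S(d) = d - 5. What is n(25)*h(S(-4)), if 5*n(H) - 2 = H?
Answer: 4374/5 ≈ 874.80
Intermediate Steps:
n(H) = ⅖ + H/5
S(d) = -5 + d
h(q) = 2*q² (h(q) = q*(2*q) = 2*q²)
n(25)*h(S(-4)) = (⅖ + (⅕)*25)*(2*(-5 - 4)²) = (⅖ + 5)*(2*(-9)²) = 27*(2*81)/5 = (27/5)*162 = 4374/5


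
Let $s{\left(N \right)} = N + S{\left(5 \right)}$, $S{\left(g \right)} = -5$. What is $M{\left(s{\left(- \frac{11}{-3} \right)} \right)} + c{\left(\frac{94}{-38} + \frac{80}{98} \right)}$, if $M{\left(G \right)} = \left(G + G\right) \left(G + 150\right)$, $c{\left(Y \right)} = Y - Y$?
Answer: $- \frac{3568}{9} \approx -396.44$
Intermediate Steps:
$c{\left(Y \right)} = 0$
$s{\left(N \right)} = -5 + N$ ($s{\left(N \right)} = N - 5 = -5 + N$)
$M{\left(G \right)} = 2 G \left(150 + G\right)$
$M{\left(s{\left(- \frac{11}{-3} \right)} \right)} + c{\left(\frac{94}{-38} + \frac{80}{98} \right)} = 2 \left(-5 - \frac{11}{-3}\right) \left(150 - \left(5 + \frac{11}{-3}\right)\right) + 0 = 2 \left(-5 - - \frac{11}{3}\right) \left(150 - \frac{4}{3}\right) + 0 = 2 \left(-5 + \frac{11}{3}\right) \left(150 + \left(-5 + \frac{11}{3}\right)\right) + 0 = 2 \left(- \frac{4}{3}\right) \left(150 - \frac{4}{3}\right) + 0 = 2 \left(- \frac{4}{3}\right) \frac{446}{3} + 0 = - \frac{3568}{9} + 0 = - \frac{3568}{9}$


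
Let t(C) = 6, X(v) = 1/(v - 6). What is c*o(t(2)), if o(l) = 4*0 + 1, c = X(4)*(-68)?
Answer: 34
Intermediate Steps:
X(v) = 1/(-6 + v)
c = 34 (c = -68/(-6 + 4) = -68/(-2) = -½*(-68) = 34)
o(l) = 1 (o(l) = 0 + 1 = 1)
c*o(t(2)) = 34*1 = 34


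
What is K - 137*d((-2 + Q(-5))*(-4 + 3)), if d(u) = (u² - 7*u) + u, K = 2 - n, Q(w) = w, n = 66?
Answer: -1023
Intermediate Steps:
K = -64 (K = 2 - 1*66 = 2 - 66 = -64)
d(u) = u² - 6*u
K - 137*d((-2 + Q(-5))*(-4 + 3)) = -64 - 137*(-2 - 5)*(-4 + 3)*(-6 + (-2 - 5)*(-4 + 3)) = -64 - 137*(-7*(-1))*(-6 - 7*(-1)) = -64 - 959*(-6 + 7) = -64 - 959 = -1023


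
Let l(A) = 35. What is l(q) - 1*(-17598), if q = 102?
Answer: 17633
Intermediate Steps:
l(q) - 1*(-17598) = 35 - 1*(-17598) = 35 + 17598 = 17633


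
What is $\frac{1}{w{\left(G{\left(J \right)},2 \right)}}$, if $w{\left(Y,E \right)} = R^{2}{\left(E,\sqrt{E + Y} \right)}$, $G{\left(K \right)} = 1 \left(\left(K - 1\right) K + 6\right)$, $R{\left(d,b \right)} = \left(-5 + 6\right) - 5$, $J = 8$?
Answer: $\frac{1}{16} \approx 0.0625$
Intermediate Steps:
$R{\left(d,b \right)} = -4$ ($R{\left(d,b \right)} = 1 - 5 = -4$)
$G{\left(K \right)} = 6 + K \left(-1 + K\right)$ ($G{\left(K \right)} = 1 \left(\left(-1 + K\right) K + 6\right) = 1 \left(K \left(-1 + K\right) + 6\right) = 1 \left(6 + K \left(-1 + K\right)\right) = 6 + K \left(-1 + K\right)$)
$w{\left(Y,E \right)} = 16$ ($w{\left(Y,E \right)} = \left(-4\right)^{2} = 16$)
$\frac{1}{w{\left(G{\left(J \right)},2 \right)}} = \frac{1}{16}$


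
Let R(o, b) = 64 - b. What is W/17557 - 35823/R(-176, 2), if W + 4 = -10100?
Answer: -629570859/1088534 ≈ -578.37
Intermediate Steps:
W = -10104 (W = -4 - 10100 = -10104)
W/17557 - 35823/R(-176, 2) = -10104/17557 - 35823/(64 - 1*2) = -10104*1/17557 - 35823/(64 - 2) = -10104/17557 - 35823/62 = -629570859/1088534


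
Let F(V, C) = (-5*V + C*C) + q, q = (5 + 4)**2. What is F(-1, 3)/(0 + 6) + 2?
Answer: 107/6 ≈ 17.833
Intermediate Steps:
q = 81 (q = 9**2 = 81)
F(V, C) = 81 + C**2 - 5*V (F(V, C) = (-5*V + C*C) + 81 = (-5*V + C**2) + 81 = (C**2 - 5*V) + 81 = 81 + C**2 - 5*V)
F(-1, 3)/(0 + 6) + 2 = (81 + 3**2 - 5*(-1))/(0 + 6) + 2 = (81 + 9 + 5)/6 + 2 = 95*(1/6) + 2 = 95/6 + 2 = 107/6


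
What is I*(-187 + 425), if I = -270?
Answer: -64260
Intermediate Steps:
I*(-187 + 425) = -270*(-187 + 425) = -270*238 = -64260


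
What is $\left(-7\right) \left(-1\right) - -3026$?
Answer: $3033$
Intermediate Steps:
$\left(-7\right) \left(-1\right) - -3026 = 7 + 3026 = 3033$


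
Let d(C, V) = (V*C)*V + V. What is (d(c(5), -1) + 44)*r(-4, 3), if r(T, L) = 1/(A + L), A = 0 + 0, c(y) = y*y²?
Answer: 56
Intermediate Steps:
c(y) = y³
d(C, V) = V + C*V² (d(C, V) = (C*V)*V + V = C*V² + V = V + C*V²)
A = 0
r(T, L) = 1/L (r(T, L) = 1/(0 + L) = 1/L)
(d(c(5), -1) + 44)*r(-4, 3) = (-(1 + 5³*(-1)) + 44)/3 = (-(1 + 125*(-1)) + 44)*(⅓) = (-(1 - 125) + 44)*(⅓) = (-1*(-124) + 44)*(⅓) = (124 + 44)*(⅓) = 168*(⅓) = 56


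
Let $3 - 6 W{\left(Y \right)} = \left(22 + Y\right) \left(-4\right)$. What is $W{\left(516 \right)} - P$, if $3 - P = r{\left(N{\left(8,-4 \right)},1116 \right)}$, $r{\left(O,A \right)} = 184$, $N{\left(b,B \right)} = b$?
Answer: $\frac{3241}{6} \approx 540.17$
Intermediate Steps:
$W{\left(Y \right)} = \frac{91}{6} + \frac{2 Y}{3}$ ($W{\left(Y \right)} = \frac{1}{2} - \frac{\left(22 + Y\right) \left(-4\right)}{6} = \frac{1}{2} - \frac{-88 - 4 Y}{6} = \frac{1}{2} + \left(\frac{44}{3} + \frac{2 Y}{3}\right) = \frac{91}{6} + \frac{2 Y}{3}$)
$P = -181$ ($P = 3 - 184 = -181$)
$W{\left(516 \right)} - P = \left(\frac{91}{6} + \frac{2}{3} \cdot 516\right) - -181 = \left(\frac{91}{6} + 344\right) + 181 = \frac{2155}{6} + 181 = \frac{3241}{6}$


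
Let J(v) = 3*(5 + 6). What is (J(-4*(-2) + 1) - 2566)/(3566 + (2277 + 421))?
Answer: -2533/6264 ≈ -0.40437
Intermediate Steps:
J(v) = 33 (J(v) = 3*11 = 33)
(J(-4*(-2) + 1) - 2566)/(3566 + (2277 + 421)) = (33 - 2566)/(3566 + (2277 + 421)) = -2533/(3566 + 2698) = -2533/6264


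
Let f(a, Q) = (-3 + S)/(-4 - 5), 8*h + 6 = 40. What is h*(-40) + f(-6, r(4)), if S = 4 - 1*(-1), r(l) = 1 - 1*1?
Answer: -1532/9 ≈ -170.22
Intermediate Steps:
h = 17/4 (h = -¾ + (⅛)*40 = -¾ + 5 = 17/4 ≈ 4.2500)
r(l) = 0 (r(l) = 1 - 1 = 0)
S = 5 (S = 4 + 1 = 5)
f(a, Q) = -2/9 (f(a, Q) = (-3 + 5)/(-4 - 5) = 2/(-9) = 2*(-⅑) = -2/9)
h*(-40) + f(-6, r(4)) = (17/4)*(-40) - 2/9 = -170 - 2/9 = -1532/9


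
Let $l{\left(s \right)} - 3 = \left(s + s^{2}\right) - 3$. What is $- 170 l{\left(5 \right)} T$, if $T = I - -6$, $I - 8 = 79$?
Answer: $-474300$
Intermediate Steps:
$I = 87$ ($I = 8 + 79 = 87$)
$l{\left(s \right)} = s + s^{2}$ ($l{\left(s \right)} = 3 - \left(3 - s - s^{2}\right) = 3 + \left(-3 + s + s^{2}\right) = s + s^{2}$)
$T = 93$ ($T = 87 - -6 = 87 + 6 = 93$)
$- 170 l{\left(5 \right)} T = - 170 \cdot 5 \left(1 + 5\right) 93 = - 170 \cdot 5 \cdot 6 \cdot 93 = \left(-170\right) 30 \cdot 93 = \left(-5100\right) 93 = -474300$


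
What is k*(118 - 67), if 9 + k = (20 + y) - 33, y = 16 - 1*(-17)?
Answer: 561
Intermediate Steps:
y = 33 (y = 16 + 17 = 33)
k = 11 (k = -9 + ((20 + 33) - 33) = -9 + (53 - 33) = -9 + 20 = 11)
k*(118 - 67) = 11*(118 - 67) = 11*51 = 561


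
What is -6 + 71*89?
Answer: 6313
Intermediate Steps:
-6 + 71*89 = -6 + 6319 = 6313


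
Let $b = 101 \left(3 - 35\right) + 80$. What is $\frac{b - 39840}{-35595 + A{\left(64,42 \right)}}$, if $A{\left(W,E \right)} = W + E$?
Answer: $\frac{42992}{35489} \approx 1.2114$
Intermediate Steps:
$b = -3152$ ($b = 101 \left(3 - 35\right) + 80 = 101 \left(-32\right) + 80 = -3232 + 80 = -3152$)
$A{\left(W,E \right)} = E + W$
$\frac{b - 39840}{-35595 + A{\left(64,42 \right)}} = \frac{-3152 - 39840}{-35595 + \left(42 + 64\right)} = - \frac{42992}{-35595 + 106} = - \frac{42992}{-35489} = \left(-42992\right) \left(- \frac{1}{35489}\right) = \frac{42992}{35489}$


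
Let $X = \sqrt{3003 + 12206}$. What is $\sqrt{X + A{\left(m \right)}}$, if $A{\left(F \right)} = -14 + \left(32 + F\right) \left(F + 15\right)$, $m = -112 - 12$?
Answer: $\sqrt{10014 + \sqrt{15209}} \approx 100.68$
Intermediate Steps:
$X = \sqrt{15209} \approx 123.32$
$m = -124$ ($m = -112 - 12 = -124$)
$A{\left(F \right)} = -14 + \left(15 + F\right) \left(32 + F\right)$ ($A{\left(F \right)} = -14 + \left(32 + F\right) \left(15 + F\right) = -14 + \left(15 + F\right) \left(32 + F\right)$)
$\sqrt{X + A{\left(m \right)}} = \sqrt{\sqrt{15209} + \left(466 + \left(-124\right)^{2} + 47 \left(-124\right)\right)} = \sqrt{\sqrt{15209} + \left(466 + 15376 - 5828\right)} = \sqrt{\sqrt{15209} + 10014} = \sqrt{10014 + \sqrt{15209}}$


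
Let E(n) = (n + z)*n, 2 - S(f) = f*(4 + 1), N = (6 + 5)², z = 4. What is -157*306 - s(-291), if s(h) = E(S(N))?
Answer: -409239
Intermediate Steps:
N = 121 (N = 11² = 121)
S(f) = 2 - 5*f (S(f) = 2 - f*(4 + 1) = 2 - f*5 = 2 - 5*f)
E(n) = n*(4 + n) (E(n) = (n + 4)*n = (4 + n)*n = n*(4 + n))
s(h) = 361197 (s(h) = (2 - 5*121)*(4 + (2 - 5*121)) = (2 - 605)*(4 + (2 - 605)) = -603*(4 - 603) = -603*(-599) = 361197)
-157*306 - s(-291) = -157*306 - 1*361197 = -48042 - 361197 = -409239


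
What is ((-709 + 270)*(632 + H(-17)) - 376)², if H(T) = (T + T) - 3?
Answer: 68424619561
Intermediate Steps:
H(T) = -3 + 2*T (H(T) = 2*T - 3 = -3 + 2*T)
((-709 + 270)*(632 + H(-17)) - 376)² = ((-709 + 270)*(632 + (-3 + 2*(-17))) - 376)² = (-439*(632 + (-3 - 34)) - 376)² = (-439*(632 - 37) - 376)² = (-439*595 - 376)² = (-261205 - 376)² = (-261581)² = 68424619561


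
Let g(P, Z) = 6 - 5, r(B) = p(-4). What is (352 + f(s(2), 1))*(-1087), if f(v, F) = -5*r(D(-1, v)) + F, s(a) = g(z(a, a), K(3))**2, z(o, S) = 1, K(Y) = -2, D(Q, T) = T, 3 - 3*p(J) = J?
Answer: -1113088/3 ≈ -3.7103e+5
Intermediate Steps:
p(J) = 1 - J/3
r(B) = 7/3 (r(B) = 1 - 1/3*(-4) = 1 + 4/3 = 7/3)
g(P, Z) = 1
s(a) = 1 (s(a) = 1**2 = 1)
f(v, F) = -35/3 + F (f(v, F) = -5*7/3 + F = -35/3 + F)
(352 + f(s(2), 1))*(-1087) = (352 + (-35/3 + 1))*(-1087) = (352 - 32/3)*(-1087) = (1024/3)*(-1087) = -1113088/3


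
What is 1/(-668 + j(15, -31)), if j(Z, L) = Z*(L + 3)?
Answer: -1/1088 ≈ -0.00091912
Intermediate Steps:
j(Z, L) = Z*(3 + L)
1/(-668 + j(15, -31)) = 1/(-668 + 15*(3 - 31)) = 1/(-668 + 15*(-28)) = 1/(-668 - 420) = 1/(-1088) = -1/1088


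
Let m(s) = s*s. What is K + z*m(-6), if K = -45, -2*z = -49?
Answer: 837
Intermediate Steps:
z = 49/2 (z = -½*(-49) = 49/2 ≈ 24.500)
m(s) = s²
K + z*m(-6) = -45 + (49/2)*(-6)² = -45 + (49/2)*36 = -45 + 882 = 837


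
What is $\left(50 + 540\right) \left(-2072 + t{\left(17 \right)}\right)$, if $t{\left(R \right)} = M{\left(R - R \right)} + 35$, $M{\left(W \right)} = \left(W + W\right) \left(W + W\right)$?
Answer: $-1201830$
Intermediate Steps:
$M{\left(W \right)} = 4 W^{2}$ ($M{\left(W \right)} = 2 W 2 W = 4 W^{2}$)
$t{\left(R \right)} = 35$ ($t{\left(R \right)} = 4 \left(R - R\right)^{2} + 35 = 4 \cdot 0^{2} + 35 = 4 \cdot 0 + 35 = 0 + 35 = 35$)
$\left(50 + 540\right) \left(-2072 + t{\left(17 \right)}\right) = \left(50 + 540\right) \left(-2072 + 35\right) = 590 \left(-2037\right) = -1201830$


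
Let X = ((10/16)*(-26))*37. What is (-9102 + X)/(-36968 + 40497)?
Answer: -38813/14116 ≈ -2.7496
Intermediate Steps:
X = -2405/4 (X = ((10*(1/16))*(-26))*37 = ((5/8)*(-26))*37 = -65/4*37 = -2405/4 ≈ -601.25)
(-9102 + X)/(-36968 + 40497) = (-9102 - 2405/4)/(-36968 + 40497) = -38813/4/3529 = -38813/4*1/3529 = -38813/14116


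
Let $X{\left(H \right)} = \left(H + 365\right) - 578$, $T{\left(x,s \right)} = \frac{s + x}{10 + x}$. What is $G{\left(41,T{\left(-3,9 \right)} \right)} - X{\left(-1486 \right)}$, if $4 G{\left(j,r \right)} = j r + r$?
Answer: $1708$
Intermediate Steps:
$T{\left(x,s \right)} = \frac{s + x}{10 + x}$
$X{\left(H \right)} = -213 + H$ ($X{\left(H \right)} = \left(365 + H\right) - 578 = -213 + H$)
$G{\left(j,r \right)} = \frac{r}{4} + \frac{j r}{4}$ ($G{\left(j,r \right)} = \frac{j r + r}{4} = \frac{r + j r}{4} = \frac{r}{4} + \frac{j r}{4}$)
$G{\left(41,T{\left(-3,9 \right)} \right)} - X{\left(-1486 \right)} = \frac{\frac{9 - 3}{10 - 3} \left(1 + 41\right)}{4} - \left(-213 - 1486\right) = \frac{1}{4} \cdot \frac{1}{7} \cdot 6 \cdot 42 - -1699 = \frac{1}{4} \cdot \frac{1}{7} \cdot 6 \cdot 42 + 1699 = \frac{1}{4} \cdot \frac{6}{7} \cdot 42 + 1699 = 9 + 1699 = 1708$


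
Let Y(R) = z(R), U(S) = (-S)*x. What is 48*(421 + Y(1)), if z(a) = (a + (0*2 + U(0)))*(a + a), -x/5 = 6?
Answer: 20304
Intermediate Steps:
x = -30 (x = -5*6 = -30)
U(S) = 30*S (U(S) = -S*(-30) = 30*S)
z(a) = 2*a**2 (z(a) = (a + (0*2 + 30*0))*(a + a) = (a + (0 + 0))*(2*a) = (a + 0)*(2*a) = a*(2*a) = 2*a**2)
Y(R) = 2*R**2
48*(421 + Y(1)) = 48*(421 + 2*1**2) = 48*(421 + 2*1) = 48*(421 + 2) = 48*423 = 20304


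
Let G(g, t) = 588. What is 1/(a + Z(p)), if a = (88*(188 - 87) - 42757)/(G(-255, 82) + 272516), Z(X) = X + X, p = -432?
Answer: -273104/235995725 ≈ -0.0011572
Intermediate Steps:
Z(X) = 2*X
a = -33869/273104 (a = (88*(188 - 87) - 42757)/(588 + 272516) = (88*101 - 42757)/273104 = (8888 - 42757)*(1/273104) = -33869*1/273104 = -33869/273104 ≈ -0.12401)
1/(a + Z(p)) = 1/(-33869/273104 + 2*(-432)) = 1/(-33869/273104 - 864) = 1/(-235995725/273104) = -273104/235995725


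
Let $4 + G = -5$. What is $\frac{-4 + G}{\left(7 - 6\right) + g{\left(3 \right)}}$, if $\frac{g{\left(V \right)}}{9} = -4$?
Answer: $\frac{13}{35} \approx 0.37143$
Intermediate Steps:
$G = -9$ ($G = -4 - 5 = -9$)
$g{\left(V \right)} = -36$ ($g{\left(V \right)} = 9 \left(-4\right) = -36$)
$\frac{-4 + G}{\left(7 - 6\right) + g{\left(3 \right)}} = \frac{-4 - 9}{\left(7 - 6\right) - 36} = - \frac{13}{1 - 36} = - \frac{13}{-35} = \left(-13\right) \left(- \frac{1}{35}\right) = \frac{13}{35}$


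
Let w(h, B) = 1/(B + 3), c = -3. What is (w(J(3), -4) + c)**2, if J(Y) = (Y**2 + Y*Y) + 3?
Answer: 16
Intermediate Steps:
J(Y) = 3 + 2*Y**2 (J(Y) = (Y**2 + Y**2) + 3 = 2*Y**2 + 3 = 3 + 2*Y**2)
w(h, B) = 1/(3 + B)
(w(J(3), -4) + c)**2 = (1/(3 - 4) - 3)**2 = (1/(-1) - 3)**2 = (-1 - 3)**2 = (-4)**2 = 16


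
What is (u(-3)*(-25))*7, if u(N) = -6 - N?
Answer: 525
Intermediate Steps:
(u(-3)*(-25))*7 = ((-6 - 1*(-3))*(-25))*7 = ((-6 + 3)*(-25))*7 = -3*(-25)*7 = 75*7 = 525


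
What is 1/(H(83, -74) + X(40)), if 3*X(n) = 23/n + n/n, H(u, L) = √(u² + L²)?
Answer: -840/19783559 + 1600*√12365/19783559 ≈ 0.0089507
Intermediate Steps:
H(u, L) = √(L² + u²)
X(n) = ⅓ + 23/(3*n) (X(n) = (23/n + n/n)/3 = (23/n + 1)/3 = (1 + 23/n)/3 = ⅓ + 23/(3*n))
1/(H(83, -74) + X(40)) = 1/(√((-74)² + 83²) + (⅓)*(23 + 40)/40) = 1/(√(5476 + 6889) + (⅓)*(1/40)*63) = 1/(√12365 + 21/40) = 1/(21/40 + √12365)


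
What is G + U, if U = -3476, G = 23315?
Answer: 19839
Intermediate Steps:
G + U = 23315 - 3476 = 19839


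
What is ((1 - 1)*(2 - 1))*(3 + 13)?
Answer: 0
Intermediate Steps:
((1 - 1)*(2 - 1))*(3 + 13) = (0*1)*16 = 0*16 = 0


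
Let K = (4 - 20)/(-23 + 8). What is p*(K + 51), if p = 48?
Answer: 12496/5 ≈ 2499.2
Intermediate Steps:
K = 16/15 (K = -16/(-15) = -16*(-1/15) = 16/15 ≈ 1.0667)
p*(K + 51) = 48*(16/15 + 51) = 48*(781/15) = 12496/5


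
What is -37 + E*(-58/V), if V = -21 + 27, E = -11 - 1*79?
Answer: 833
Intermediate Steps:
E = -90 (E = -11 - 79 = -90)
V = 6
-37 + E*(-58/V) = -37 - (-5220)/6 = -37 - 90*(-29/3) = -37 + 870 = 833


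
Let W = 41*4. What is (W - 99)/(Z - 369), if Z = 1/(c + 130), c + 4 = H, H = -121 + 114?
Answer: -1547/8782 ≈ -0.17616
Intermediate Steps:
W = 164
H = -7
c = -11 (c = -4 - 7 = -11)
Z = 1/119 (Z = 1/(-11 + 130) = 1/119 ≈ 0.0084034)
(W - 99)/(Z - 369) = (164 - 99)/(1/119 - 369) = 65/(-43910/119) = 65*(-119/43910) = -1547/8782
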